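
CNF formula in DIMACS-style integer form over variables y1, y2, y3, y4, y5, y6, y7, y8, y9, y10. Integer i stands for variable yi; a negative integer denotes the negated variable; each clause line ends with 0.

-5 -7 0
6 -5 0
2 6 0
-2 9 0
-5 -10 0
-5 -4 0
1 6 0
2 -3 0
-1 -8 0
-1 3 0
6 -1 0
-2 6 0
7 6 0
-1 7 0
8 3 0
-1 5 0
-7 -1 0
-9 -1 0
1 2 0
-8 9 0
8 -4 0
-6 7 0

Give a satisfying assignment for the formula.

y1=F, y2=T, y3=F, y4=F, y5=F, y6=T, y7=T, y8=T, y9=T, y10=T

y4 occurs only negated in the remaining clauses — set y4 = False.
Try y1 = False.
  then y6 is forced to True.
  then y2 is forced to True.
  then y9 is forced to True.
  then y7 is forced to True.
  then y5 is forced to False.
Try y3 = False.
  then y8 is forced to True.
y10 is now unconstrained; take y10 = True.
Every clause has at least one true literal under this assignment.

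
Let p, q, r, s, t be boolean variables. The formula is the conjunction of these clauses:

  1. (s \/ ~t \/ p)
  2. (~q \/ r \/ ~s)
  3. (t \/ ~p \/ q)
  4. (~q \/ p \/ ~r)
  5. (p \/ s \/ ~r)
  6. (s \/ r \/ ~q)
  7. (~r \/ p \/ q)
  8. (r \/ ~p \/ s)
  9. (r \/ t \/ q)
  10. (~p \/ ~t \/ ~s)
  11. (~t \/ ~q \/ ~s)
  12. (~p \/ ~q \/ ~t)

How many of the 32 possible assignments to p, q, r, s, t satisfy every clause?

4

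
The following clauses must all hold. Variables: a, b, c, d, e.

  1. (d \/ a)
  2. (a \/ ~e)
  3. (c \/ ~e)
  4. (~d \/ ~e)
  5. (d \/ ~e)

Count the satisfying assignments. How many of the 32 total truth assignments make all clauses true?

Case analysis on e and d:
  e=T, d=T: a clause becomes empty — 0.
  e=T, d=F: a clause becomes empty — 0.
  e=F, d=T: a, b, c free → 2^3 = 8.
  e=F, d=F: remaining (a,b,c) ∈ {(T,F,F); (T,F,T); (T,T,F); (T,T,T)} — 4.
Total: 0 + 0 + 8 + 4 = 12.

12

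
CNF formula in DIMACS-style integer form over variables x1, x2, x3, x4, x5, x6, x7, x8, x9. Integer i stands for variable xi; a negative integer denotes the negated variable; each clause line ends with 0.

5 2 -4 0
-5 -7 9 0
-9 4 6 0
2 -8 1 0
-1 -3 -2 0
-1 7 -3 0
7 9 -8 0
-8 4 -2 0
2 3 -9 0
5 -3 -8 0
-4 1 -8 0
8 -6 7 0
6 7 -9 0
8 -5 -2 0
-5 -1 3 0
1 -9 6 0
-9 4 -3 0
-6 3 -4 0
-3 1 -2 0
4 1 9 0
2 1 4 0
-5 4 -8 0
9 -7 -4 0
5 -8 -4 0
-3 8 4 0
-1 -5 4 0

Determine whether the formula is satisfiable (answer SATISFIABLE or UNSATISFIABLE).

Set x1 = True and propagate.
Set x2 = True and propagate.
  then x3 is forced to False.
  then x5 is forced to False.
The remaining clauses are satisfied by x4 = False, x6 = True, x7 = True, x8 = False, x9 = False.
Every clause has at least one true literal under this assignment.
So x1=T, x2=T, x3=F, x4=F, x5=F, x6=T, x7=T, x8=F, x9=F is a satisfying assignment.

SATISFIABLE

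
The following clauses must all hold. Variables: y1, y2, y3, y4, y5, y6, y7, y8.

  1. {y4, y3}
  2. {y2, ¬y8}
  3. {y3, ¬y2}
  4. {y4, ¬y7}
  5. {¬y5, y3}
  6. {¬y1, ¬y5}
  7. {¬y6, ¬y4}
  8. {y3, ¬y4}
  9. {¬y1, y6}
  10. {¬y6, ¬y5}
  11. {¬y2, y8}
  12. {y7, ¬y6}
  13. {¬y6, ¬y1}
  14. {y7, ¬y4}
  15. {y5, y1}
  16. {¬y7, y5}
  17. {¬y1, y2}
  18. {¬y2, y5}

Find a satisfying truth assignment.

Pure literal: y3 appears only positively; assign y3 = True.
Branch on y1: take y1 = False.
  then y5 is forced to True.
  then y6 is forced to False.
Try y2 = True.
  then y8 is forced to True.
The remaining clauses are satisfied by y4 = True, y7 = True.
Every clause has at least one true literal under this assignment.
Check each clause:
  1. {y3, y4} — y3 is true.
  2. {y2, ¬y8} — y2 is true.
  3. {¬y2, y3} — y3 is true.
  4. {¬y7, y4} — y4 is true.
  5. {¬y5, y3} — y3 is true.
  6. {¬y1, ¬y5} — ¬y1 is true.
  7. {¬y4, ¬y6} — ¬y6 is true.
  8. {y3, ¬y4} — y3 is true.
  9. {¬y1, y6} — ¬y1 is true.
  10. {¬y6, ¬y5} — ¬y6 is true.
  11. {y8, ¬y2} — y8 is true.
  12. {¬y6, y7} — ¬y6 is true.
  13. {¬y6, ¬y1} — ¬y6 is true.
  14. {y7, ¬y4} — y7 is true.
  15. {y1, y5} — y5 is true.
  16. {¬y7, y5} — y5 is true.
  17. {¬y1, y2} — y2 is true.
  18. {y5, ¬y2} — y5 is true.

y1=F  y2=T  y3=T  y4=T  y5=T  y6=F  y7=T  y8=T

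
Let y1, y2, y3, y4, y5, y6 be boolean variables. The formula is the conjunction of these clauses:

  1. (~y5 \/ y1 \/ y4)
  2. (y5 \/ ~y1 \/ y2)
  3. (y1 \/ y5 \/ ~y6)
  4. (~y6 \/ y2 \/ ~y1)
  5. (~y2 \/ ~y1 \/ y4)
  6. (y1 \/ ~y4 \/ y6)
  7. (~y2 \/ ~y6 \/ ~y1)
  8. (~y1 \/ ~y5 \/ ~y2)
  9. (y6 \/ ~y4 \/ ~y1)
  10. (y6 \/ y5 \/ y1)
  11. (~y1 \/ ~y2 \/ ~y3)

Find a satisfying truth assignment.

y3 occurs only negated in the remaining clauses — set y3 = False.
Try y1 = False.
Set y4 = True and propagate.
  then y6 is forced to True.
  then y5 is forced to True.
y2 is now unconstrained; take y2 = False.

y1=0, y2=0, y3=0, y4=1, y5=1, y6=1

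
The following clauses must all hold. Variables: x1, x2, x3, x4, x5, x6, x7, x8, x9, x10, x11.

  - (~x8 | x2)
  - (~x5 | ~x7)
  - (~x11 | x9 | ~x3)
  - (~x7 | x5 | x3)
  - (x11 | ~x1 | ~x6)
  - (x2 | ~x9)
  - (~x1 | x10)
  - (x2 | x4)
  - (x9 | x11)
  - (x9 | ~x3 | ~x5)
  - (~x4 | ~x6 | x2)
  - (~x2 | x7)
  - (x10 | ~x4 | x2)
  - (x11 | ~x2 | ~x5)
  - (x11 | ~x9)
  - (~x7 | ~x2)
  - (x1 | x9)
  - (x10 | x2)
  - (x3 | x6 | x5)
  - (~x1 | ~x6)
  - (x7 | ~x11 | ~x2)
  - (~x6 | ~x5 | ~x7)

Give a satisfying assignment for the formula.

Pure literal: x8 appears only negated; assign x8 = False.
Pure literal: x10 appears only positively; assign x10 = True.
Set x1 = True and propagate.
  then x6 is forced to False.
The remaining clauses are satisfied by x2 = False, x3 = False, x4 = True, x5 = True, x7 = False, x9 = False, x11 = True.

x1=True, x2=False, x3=False, x4=True, x5=True, x6=False, x7=False, x8=False, x9=False, x10=True, x11=True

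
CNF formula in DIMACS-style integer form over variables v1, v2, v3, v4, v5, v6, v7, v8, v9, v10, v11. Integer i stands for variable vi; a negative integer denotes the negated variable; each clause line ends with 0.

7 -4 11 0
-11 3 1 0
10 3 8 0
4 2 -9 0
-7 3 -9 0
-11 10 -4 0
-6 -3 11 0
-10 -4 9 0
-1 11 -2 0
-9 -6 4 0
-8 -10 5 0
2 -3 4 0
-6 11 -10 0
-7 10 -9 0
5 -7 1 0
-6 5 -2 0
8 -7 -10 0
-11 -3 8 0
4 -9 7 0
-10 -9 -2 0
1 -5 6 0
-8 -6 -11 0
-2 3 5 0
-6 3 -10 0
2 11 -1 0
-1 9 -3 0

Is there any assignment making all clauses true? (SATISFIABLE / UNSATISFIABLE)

Branch on v1: take v1 = False.
Branch on v2: take v2 = False.
The remaining clauses are satisfied by v3 = False, v4 = False, v5 = False, v6 = True, v7 = False, v8 = True, v9 = False, v10 = False, v11 = False.
So v1=False, v2=False, v3=False, v4=False, v5=False, v6=True, v7=False, v8=True, v9=False, v10=False, v11=False is a satisfying assignment.

SATISFIABLE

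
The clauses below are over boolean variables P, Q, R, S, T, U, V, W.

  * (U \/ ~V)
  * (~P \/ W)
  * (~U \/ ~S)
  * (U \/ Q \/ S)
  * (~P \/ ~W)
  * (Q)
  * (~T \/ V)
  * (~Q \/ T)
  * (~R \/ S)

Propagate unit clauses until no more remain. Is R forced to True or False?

(Q) stands alone — Q = True.
In (T \/ ~Q), ~Q is now false; T must hold, so T = True.
(~T \/ V) with T = True leaves only V, so V = True.
(~V \/ U) with V = True leaves only U, so U = True.
(~U \/ ~S): since U = True, the clause reduces to (~S). S = False.
In (S \/ ~R), S is now false; ~R must hold, so R = False.

False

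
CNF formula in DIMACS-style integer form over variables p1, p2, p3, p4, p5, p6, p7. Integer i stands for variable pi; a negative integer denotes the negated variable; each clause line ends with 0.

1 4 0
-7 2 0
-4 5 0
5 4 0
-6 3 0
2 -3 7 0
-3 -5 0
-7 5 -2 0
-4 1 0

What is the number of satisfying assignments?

6

The models are:
  p1=1 p2=0 p3=0 p4=0 p5=1 p6=0 p7=0
  p1=1 p2=0 p3=0 p4=1 p5=1 p6=0 p7=0
  p1=1 p2=1 p3=0 p4=0 p5=1 p6=0 p7=0
  p1=1 p2=1 p3=0 p4=0 p5=1 p6=0 p7=1
  p1=1 p2=1 p3=0 p4=1 p5=1 p6=0 p7=0
  p1=1 p2=1 p3=0 p4=1 p5=1 p6=0 p7=1
That's 6 in total.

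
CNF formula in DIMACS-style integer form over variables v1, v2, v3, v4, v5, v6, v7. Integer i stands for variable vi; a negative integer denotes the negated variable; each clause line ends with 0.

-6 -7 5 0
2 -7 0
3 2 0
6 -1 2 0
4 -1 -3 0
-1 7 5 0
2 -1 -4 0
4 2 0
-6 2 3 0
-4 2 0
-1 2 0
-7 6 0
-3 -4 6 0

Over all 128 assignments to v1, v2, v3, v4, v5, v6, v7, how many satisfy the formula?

Split on v2, then v1.
  v2=1, v1=1: 8 of the 32 assignments to (v3,v4,v5,v6,v7) work.
  v2=1, v1=0: 18 of the 32 assignments to (v3,v4,v5,v6,v7) work.
  v2=0, v1=1: a clause becomes empty — 0.
  v2=0, v1=0: a clause becomes empty — 0.
Total: 8 + 18 + 0 + 0 = 26.

26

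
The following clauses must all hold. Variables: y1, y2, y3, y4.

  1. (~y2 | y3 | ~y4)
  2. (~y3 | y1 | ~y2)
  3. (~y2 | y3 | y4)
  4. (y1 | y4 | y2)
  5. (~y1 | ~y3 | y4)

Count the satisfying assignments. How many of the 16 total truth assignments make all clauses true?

6

Satisfying assignments:
  y1=F y2=F y3=F y4=T
  y1=F y2=F y3=T y4=T
  y1=T y2=F y3=F y4=F
  y1=T y2=F y3=F y4=T
  y1=T y2=F y3=T y4=T
  y1=T y2=T y3=T y4=T
That's 6 in total.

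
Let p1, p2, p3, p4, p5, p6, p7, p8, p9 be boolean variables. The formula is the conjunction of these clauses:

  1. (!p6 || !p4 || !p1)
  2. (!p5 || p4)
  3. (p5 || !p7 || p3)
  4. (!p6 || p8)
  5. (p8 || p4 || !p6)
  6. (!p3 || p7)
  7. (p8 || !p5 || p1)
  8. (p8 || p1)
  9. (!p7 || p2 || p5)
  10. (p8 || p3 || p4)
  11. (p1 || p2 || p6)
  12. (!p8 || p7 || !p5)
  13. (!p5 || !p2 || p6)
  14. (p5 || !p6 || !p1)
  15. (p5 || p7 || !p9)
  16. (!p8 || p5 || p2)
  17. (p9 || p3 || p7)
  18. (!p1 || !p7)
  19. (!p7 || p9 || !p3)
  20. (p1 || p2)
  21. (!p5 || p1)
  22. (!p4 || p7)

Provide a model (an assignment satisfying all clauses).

p1=False, p2=True, p3=True, p4=True, p5=False, p6=False, p7=True, p8=True, p9=True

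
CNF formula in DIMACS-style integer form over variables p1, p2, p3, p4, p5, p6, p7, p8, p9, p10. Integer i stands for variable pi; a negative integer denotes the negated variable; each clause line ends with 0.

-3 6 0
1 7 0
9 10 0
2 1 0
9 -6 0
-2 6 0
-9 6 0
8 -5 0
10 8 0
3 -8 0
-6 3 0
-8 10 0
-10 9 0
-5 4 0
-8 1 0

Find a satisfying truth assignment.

p1=T, p2=T, p3=T, p4=F, p5=F, p6=T, p7=T, p8=T, p9=T, p10=T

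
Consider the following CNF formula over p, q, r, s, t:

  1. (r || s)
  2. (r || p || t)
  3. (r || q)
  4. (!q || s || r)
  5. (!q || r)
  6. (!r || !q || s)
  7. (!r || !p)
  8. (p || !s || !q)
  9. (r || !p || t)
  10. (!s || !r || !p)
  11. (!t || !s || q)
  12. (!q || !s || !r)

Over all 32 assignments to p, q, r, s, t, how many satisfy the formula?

3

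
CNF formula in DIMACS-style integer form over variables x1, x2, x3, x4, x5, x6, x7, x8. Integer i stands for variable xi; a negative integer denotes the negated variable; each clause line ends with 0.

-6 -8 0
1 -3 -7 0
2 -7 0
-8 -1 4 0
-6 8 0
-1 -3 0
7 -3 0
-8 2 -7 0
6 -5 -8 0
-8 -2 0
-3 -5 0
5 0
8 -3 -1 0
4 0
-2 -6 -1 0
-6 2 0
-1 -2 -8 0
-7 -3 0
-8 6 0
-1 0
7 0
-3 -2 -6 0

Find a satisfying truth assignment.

x1=False  x2=True  x3=False  x4=True  x5=True  x6=False  x7=True  x8=False

Check each clause:
  1. (!x8 || !x6) — !x8 is true.
  2. (x1 || !x3 || !x7) — !x3 is true.
  3. (!x7 || x2) — x2 is true.
  4. (x4 || !x1 || !x8) — !x8 is true.
  5. (x8 || !x6) — !x6 is true.
  6. (!x3 || !x1) — !x3 is true.
  7. (x7 || !x3) — !x3 is true.
  8. (x2 || !x8 || !x7) — !x8 is true.
  9. (!x5 || x6 || !x8) — !x8 is true.
  10. (!x8 || !x2) — !x8 is true.
  11. (!x3 || !x5) — !x3 is true.
  12. (x5) — x5 is true.
  13. (x8 || !x1 || !x3) — !x3 is true.
  14. (x4) — x4 is true.
  15. (!x1 || !x2 || !x6) — !x6 is true.
  16. (x2 || !x6) — x2 is true.
  17. (!x1 || !x8 || !x2) — !x8 is true.
  18. (!x7 || !x3) — !x3 is true.
  19. (!x8 || x6) — !x8 is true.
  20. (!x1) — !x1 is true.
  21. (x7) — x7 is true.
  22. (!x2 || !x3 || !x6) — !x6 is true.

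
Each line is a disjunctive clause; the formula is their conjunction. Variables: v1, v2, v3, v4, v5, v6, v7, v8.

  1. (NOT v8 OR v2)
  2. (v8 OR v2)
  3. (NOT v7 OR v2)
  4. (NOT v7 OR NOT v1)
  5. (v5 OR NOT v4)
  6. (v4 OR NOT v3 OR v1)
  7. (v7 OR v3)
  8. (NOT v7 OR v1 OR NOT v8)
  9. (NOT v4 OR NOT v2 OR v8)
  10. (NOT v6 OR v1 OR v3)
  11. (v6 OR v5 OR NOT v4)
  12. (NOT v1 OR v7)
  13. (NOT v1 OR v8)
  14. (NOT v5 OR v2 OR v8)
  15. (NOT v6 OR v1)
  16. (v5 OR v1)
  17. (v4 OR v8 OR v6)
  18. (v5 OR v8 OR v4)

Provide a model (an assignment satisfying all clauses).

v1=F, v2=T, v3=T, v4=T, v5=T, v6=F, v7=F, v8=T

Check each clause:
  1. (NOT v8 OR v2) — v2 is true.
  2. (v2 OR v8) — v8 is true.
  3. (NOT v7 OR v2) — NOT v7 is true.
  4. (NOT v7 OR NOT v1) — NOT v7 is true.
  5. (v5 OR NOT v4) — v5 is true.
  6. (v1 OR v4 OR NOT v3) — v4 is true.
  7. (v7 OR v3) — v3 is true.
  8. (NOT v7 OR v1 OR NOT v8) — NOT v7 is true.
  9. (NOT v4 OR v8 OR NOT v2) — v8 is true.
  10. (v3 OR v1 OR NOT v6) — NOT v6 is true.
  11. (v6 OR NOT v4 OR v5) — v5 is true.
  12. (NOT v1 OR v7) — NOT v1 is true.
  13. (NOT v1 OR v8) — v8 is true.
  14. (NOT v5 OR v2 OR v8) — v8 is true.
  15. (NOT v6 OR v1) — NOT v6 is true.
  16. (v5 OR v1) — v5 is true.
  17. (v8 OR v6 OR v4) — v8 is true.
  18. (v5 OR v8 OR v4) — v8 is true.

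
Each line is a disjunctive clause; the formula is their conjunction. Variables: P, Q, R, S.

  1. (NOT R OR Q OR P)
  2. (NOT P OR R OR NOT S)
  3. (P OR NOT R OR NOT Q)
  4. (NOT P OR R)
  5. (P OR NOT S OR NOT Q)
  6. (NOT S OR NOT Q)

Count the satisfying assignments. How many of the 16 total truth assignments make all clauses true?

The models are:
  P=F Q=F R=F S=F
  P=F Q=F R=F S=T
  P=F Q=T R=F S=F
  P=T Q=F R=T S=F
  P=T Q=F R=T S=T
  P=T Q=T R=T S=F
Count: 6.

6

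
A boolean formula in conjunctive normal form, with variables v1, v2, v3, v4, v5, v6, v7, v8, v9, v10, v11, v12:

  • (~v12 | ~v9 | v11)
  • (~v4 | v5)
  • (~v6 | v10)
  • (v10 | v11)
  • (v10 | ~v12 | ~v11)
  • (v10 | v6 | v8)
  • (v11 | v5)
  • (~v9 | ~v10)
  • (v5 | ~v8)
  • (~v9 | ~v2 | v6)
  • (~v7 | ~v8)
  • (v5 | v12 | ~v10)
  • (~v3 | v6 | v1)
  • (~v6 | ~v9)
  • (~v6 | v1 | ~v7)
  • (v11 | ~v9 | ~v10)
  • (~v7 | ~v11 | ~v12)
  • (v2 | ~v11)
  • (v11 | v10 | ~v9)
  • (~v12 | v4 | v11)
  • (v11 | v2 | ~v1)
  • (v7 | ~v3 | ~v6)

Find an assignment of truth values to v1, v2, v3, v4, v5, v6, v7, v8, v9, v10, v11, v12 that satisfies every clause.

v3 occurs only negated in the remaining clauses — set v3 = False.
v5 occurs only positively in the remaining clauses — set v5 = True.
Branch on v1: take v1 = False.
Try v2 = True.
Try v4 = True.
The remaining clauses are satisfied by v6 = False, v7 = True, v8 = False, v9 = False, v10 = True, v11 = False, v12 = True.

v1=False, v2=True, v3=False, v4=True, v5=True, v6=False, v7=True, v8=False, v9=False, v10=True, v11=False, v12=True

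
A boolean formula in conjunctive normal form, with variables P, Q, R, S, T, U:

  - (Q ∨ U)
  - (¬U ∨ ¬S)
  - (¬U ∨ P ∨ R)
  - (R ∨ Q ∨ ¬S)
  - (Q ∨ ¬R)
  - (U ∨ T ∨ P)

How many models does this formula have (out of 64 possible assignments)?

Split on U, then Q.
  U=1, Q=1: T free; 3 ways for (P,R,S) × 2^1 = 6.
  U=1, Q=0: remaining (P,R,S,T) ∈ {(1,0,0,0); (1,0,0,1)} — 2.
  U=0, Q=1: R, S free; 3 ways for (P,T) × 2^2 = 12.
  U=0, Q=0: a clause becomes empty — 0.
Total: 6 + 2 + 12 + 0 = 20.

20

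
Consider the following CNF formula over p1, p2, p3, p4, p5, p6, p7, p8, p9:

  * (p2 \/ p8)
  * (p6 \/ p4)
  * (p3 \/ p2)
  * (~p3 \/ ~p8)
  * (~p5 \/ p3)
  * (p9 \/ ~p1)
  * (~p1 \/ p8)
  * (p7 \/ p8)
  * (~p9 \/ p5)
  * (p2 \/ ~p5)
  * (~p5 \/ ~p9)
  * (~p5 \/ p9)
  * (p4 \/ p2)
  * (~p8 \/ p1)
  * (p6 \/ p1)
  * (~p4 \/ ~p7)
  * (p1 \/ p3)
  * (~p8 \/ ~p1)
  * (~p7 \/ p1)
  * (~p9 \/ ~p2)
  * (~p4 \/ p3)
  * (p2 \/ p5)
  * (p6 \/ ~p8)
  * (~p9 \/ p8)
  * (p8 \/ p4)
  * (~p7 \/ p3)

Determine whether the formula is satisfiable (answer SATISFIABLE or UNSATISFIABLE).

p8 = True:
  propagation gives p3=False, p2=True, p5=False, p9=False; an empty clause results — contradiction.
p8 = False:
  propagation gives p2=True, p1=False, p7=True; an empty clause results — contradiction.
Every branch closes, so no satisfying assignment exists.

UNSATISFIABLE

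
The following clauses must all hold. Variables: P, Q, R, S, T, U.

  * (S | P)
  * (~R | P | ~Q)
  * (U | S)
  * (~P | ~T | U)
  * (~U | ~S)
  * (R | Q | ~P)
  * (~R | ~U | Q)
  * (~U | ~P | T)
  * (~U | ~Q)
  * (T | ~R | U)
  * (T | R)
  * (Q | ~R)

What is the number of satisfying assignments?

Satisfying assignments:
  P=F Q=F R=F S=T T=T U=F
  P=F Q=T R=F S=T T=T U=F
Count: 2.

2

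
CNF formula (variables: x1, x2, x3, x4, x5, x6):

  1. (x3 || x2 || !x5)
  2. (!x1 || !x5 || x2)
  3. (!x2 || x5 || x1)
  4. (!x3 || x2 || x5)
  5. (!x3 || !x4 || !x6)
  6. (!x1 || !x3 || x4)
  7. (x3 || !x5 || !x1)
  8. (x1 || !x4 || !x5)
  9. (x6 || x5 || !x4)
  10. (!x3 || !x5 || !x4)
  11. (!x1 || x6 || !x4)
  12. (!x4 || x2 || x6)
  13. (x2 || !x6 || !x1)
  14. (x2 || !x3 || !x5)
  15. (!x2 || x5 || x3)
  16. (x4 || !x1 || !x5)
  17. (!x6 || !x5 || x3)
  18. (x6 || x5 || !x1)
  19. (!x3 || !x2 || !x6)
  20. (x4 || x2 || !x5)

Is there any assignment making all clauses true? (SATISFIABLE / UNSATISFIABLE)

SATISFIABLE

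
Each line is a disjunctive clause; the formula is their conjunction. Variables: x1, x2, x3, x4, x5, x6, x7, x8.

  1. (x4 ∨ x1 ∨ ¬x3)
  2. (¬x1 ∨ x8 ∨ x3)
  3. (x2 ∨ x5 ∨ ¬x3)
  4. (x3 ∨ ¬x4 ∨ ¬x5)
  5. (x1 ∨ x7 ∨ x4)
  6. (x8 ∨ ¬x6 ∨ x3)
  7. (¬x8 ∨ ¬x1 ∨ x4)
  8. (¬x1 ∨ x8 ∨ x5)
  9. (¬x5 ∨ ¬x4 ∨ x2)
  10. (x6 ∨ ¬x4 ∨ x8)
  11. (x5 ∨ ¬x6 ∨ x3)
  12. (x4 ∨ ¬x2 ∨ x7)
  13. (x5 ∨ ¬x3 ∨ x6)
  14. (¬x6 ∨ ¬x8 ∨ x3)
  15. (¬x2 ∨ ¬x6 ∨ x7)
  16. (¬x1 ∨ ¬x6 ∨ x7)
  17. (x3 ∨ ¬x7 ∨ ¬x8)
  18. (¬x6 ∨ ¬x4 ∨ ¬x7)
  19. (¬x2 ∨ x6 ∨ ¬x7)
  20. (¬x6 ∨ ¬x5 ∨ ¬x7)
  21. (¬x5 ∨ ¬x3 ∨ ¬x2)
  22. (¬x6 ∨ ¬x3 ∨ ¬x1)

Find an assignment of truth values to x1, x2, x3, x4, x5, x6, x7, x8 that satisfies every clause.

x1=True, x2=True, x3=False, x4=True, x5=False, x6=False, x7=False, x8=True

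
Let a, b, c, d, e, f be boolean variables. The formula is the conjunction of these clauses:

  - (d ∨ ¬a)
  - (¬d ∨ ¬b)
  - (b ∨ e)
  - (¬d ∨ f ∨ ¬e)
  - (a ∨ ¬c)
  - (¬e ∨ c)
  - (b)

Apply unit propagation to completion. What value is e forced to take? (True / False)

False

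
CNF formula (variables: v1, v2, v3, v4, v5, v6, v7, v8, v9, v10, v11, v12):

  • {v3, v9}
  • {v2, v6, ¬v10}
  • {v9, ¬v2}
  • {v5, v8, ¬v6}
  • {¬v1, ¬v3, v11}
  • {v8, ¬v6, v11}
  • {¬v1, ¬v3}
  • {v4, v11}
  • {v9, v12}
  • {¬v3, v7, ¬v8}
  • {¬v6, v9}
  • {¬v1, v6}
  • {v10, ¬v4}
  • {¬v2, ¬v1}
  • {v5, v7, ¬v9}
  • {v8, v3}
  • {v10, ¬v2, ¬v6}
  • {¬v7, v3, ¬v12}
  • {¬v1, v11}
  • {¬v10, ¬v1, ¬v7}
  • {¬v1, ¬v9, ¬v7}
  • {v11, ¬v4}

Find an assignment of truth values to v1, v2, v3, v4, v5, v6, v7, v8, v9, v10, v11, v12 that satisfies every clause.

v1 occurs only negated in the remaining clauses — set v1 = False.
v5 occurs only positively in the remaining clauses — set v5 = True.
Branch on v2: take v2 = True.
  then v9 is forced to True.
Set v3 = True and propagate.
For the remaining variables, v4 = False, v6 = False, v7 = True, v8 = False, v10 = False, v11 = True, v12 = False works.

v1=F, v2=T, v3=T, v4=F, v5=T, v6=F, v7=T, v8=F, v9=T, v10=F, v11=T, v12=F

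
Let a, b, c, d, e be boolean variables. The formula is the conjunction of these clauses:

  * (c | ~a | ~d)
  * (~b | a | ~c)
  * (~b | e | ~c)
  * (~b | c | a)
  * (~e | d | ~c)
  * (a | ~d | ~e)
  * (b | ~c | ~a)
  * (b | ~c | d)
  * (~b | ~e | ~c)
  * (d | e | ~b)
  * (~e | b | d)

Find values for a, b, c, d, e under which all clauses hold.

Try a = False.
Try b = False.
The remaining clauses are satisfied by c = False, d = False, e = False.
Every clause has at least one true literal under this assignment.
Check each clause:
  1. (~a | c | ~d) — ~d is true.
  2. (~c | ~b | a) — ~c is true.
  3. (~b | ~c | e) — ~c is true.
  4. (c | ~b | a) — ~b is true.
  5. (d | ~e | ~c) — ~e is true.
  6. (~e | ~d | a) — ~e is true.
  7. (b | ~a | ~c) — ~c is true.
  8. (~c | b | d) — ~c is true.
  9. (~c | ~e | ~b) — ~e is true.
  10. (e | ~b | d) — ~b is true.
  11. (~e | d | b) — ~e is true.

a=F, b=F, c=F, d=F, e=F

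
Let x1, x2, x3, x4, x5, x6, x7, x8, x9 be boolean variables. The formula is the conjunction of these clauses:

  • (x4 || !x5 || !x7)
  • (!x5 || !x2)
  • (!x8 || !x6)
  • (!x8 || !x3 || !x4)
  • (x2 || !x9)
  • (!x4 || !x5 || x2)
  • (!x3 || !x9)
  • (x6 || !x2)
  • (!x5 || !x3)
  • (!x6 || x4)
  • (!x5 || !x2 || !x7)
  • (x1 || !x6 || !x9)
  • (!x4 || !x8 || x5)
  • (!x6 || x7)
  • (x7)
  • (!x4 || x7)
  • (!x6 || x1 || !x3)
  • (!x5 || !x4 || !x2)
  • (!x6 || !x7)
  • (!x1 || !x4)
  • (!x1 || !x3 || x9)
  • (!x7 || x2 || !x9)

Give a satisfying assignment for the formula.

x1=F  x2=F  x3=F  x4=F  x5=F  x6=F  x7=T  x8=T  x9=F

(x7) is a unit clause, so x7 = True.
Unit propagation: (!x6) forces x6 = False.
(!x2) is a unit clause, so x2 = False.
The clause (!x9) is unit: x9 must be False.
Pure literal: x1 appears only negated; assign x1 = False.
Pure literal: x3 appears only negated; assign x3 = False.
Branch on x4: take x4 = False.
  then x5 is forced to False.
x8 is now unconstrained; take x8 = True.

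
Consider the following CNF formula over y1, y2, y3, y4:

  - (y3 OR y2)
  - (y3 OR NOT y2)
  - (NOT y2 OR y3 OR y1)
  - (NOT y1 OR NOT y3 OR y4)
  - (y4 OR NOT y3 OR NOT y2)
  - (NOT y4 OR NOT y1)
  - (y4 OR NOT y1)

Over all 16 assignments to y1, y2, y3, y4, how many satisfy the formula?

The models are:
  y1=F y2=F y3=T y4=F
  y1=F y2=F y3=T y4=T
  y1=F y2=T y3=T y4=T
That's 3 in total.

3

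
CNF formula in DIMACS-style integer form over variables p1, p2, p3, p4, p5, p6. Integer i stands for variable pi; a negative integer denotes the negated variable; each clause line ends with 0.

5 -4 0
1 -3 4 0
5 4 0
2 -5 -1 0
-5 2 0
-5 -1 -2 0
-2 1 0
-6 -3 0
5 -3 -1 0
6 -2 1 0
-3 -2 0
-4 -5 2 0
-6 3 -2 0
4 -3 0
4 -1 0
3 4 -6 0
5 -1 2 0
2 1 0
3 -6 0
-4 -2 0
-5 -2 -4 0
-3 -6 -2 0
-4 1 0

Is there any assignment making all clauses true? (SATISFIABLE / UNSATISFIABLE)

p2 = True:
  propagation gives p1=True, p5=False, p4=False; an empty clause results — contradiction.
p2 = False:
  propagation gives p5=False, p4=False; an empty clause results — contradiction.
Every branch closes, so no satisfying assignment exists.

UNSATISFIABLE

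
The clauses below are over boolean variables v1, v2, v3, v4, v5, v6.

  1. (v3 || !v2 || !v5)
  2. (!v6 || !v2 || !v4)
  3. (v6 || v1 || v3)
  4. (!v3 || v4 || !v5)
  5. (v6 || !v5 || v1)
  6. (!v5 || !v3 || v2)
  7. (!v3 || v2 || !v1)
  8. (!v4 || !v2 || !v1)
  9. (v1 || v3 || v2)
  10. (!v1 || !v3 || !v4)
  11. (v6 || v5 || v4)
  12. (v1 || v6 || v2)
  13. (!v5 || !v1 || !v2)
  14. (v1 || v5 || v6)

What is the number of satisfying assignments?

Case analysis on v1 and v2:
  v1=1, v2=1: remaining (v3,v4,v5,v6) ∈ {(0,0,0,1); (1,0,0,1)} — 2.
  v1=1, v2=0: 7 of the 16 assignments to (v3,v4,v5,v6) work.
  v1=0, v2=1: remaining (v3,v4,v5,v6) ∈ {(0,0,0,1); (1,0,0,1)} — 2.
  v1=0, v2=0: remaining (v3,v4,v5,v6) ∈ {(1,0,0,1); (1,1,0,1)} — 2.
Total: 2 + 7 + 2 + 2 = 13.

13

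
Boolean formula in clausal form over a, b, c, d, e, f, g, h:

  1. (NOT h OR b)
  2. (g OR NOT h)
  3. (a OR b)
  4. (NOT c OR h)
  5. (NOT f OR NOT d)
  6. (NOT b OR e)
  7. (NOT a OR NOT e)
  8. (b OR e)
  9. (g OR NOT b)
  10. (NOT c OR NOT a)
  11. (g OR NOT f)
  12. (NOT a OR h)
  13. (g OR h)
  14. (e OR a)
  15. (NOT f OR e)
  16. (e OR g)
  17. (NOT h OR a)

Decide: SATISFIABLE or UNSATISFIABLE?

SATISFIABLE

Pure literal: c appears only negated; assign c = False.
d occurs only negated in the remaining clauses — set d = False.
Set a = False and propagate.
  then b is forced to True.
  then e is forced to True.
  then g is forced to True.
  then h is forced to False.
f is now unconstrained; take f = True.
So a=False, b=True, c=False, d=False, e=True, f=True, g=True, h=False is a satisfying assignment.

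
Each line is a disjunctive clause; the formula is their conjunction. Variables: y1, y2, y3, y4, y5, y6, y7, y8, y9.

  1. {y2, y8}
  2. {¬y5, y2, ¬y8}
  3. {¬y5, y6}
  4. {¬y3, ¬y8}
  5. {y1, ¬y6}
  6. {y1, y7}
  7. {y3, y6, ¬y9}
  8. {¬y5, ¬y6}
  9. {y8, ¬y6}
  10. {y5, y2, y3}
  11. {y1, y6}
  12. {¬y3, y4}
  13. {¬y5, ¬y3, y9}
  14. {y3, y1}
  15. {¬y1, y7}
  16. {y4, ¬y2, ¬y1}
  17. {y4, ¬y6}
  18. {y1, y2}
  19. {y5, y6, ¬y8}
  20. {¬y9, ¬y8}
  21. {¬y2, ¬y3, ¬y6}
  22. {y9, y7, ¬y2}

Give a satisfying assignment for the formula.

y1=1  y2=1  y3=1  y4=1  y5=0  y6=0  y7=1  y8=0  y9=0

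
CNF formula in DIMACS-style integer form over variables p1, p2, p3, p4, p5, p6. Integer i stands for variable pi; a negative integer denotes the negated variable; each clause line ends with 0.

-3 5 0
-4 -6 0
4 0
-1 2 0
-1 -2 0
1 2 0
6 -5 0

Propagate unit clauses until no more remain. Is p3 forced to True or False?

(p4) is a unit clause: p4 = True.
From (NOT p6 OR NOT p4) and p4 = True: p6 = False.
(NOT p5 OR p6) with p6 = False leaves only NOT p5, so p5 = False.
(NOT p3 OR p5) with p5 = False leaves only NOT p3, so p3 = False.

False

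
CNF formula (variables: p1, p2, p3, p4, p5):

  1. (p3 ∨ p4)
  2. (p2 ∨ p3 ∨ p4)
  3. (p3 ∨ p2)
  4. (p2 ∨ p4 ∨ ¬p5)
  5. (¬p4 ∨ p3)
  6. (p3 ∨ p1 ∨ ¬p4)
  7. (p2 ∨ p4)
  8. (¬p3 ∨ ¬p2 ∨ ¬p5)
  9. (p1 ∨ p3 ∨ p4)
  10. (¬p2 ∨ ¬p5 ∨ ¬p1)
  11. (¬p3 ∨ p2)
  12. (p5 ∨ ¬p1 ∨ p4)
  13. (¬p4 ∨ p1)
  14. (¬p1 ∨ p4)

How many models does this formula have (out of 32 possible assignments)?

Satisfying assignments:
  p1=F p2=T p3=T p4=F p5=F
  p1=T p2=T p3=T p4=T p5=F
Count: 2.

2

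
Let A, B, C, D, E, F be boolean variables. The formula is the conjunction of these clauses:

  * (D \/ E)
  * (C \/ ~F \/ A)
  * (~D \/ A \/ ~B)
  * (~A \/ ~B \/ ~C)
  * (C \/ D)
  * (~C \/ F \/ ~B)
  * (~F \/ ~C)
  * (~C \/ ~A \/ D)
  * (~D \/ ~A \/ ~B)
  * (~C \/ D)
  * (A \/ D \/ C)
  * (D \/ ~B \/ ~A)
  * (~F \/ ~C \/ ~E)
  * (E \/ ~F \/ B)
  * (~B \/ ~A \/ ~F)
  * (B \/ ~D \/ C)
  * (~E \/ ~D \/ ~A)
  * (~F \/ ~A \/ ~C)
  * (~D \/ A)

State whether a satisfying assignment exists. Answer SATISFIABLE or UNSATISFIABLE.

Set A = True and propagate.
Try B = False.
Branch on C: take C = True.
  then F is forced to False.
  then D is forced to True.
  then E is forced to False.
Every clause has at least one true literal under this assignment.
So A=T, B=F, C=T, D=T, E=F, F=F is a satisfying assignment.

SATISFIABLE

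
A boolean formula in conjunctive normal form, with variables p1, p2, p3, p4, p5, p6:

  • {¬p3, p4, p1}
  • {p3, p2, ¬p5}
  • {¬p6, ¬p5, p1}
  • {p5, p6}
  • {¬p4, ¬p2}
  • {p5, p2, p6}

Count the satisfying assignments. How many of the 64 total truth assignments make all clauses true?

20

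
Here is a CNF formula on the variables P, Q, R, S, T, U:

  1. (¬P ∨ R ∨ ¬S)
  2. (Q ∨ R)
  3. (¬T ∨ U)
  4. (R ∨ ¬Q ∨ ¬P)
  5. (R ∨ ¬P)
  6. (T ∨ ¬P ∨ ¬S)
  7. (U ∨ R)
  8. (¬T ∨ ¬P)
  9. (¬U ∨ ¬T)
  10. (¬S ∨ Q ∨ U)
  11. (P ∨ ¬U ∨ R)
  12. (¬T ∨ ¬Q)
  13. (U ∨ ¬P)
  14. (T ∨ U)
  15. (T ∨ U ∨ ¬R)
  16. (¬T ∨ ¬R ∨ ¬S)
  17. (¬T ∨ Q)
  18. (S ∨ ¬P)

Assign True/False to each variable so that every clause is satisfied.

P = False, Q = True, R = True, S = True, T = False, U = True

Check each clause:
  1. (R ∨ ¬S ∨ ¬P) — R is true.
  2. (Q ∨ R) — Q is true.
  3. (¬T ∨ U) — ¬T is true.
  4. (R ∨ ¬P ∨ ¬Q) — R is true.
  5. (R ∨ ¬P) — R is true.
  6. (¬S ∨ T ∨ ¬P) — ¬P is true.
  7. (U ∨ R) — R is true.
  8. (¬P ∨ ¬T) — ¬T is true.
  9. (¬U ∨ ¬T) — ¬T is true.
  10. (U ∨ Q ∨ ¬S) — Q is true.
  11. (R ∨ ¬U ∨ P) — R is true.
  12. (¬Q ∨ ¬T) — ¬T is true.
  13. (U ∨ ¬P) — U is true.
  14. (U ∨ T) — U is true.
  15. (T ∨ ¬R ∨ U) — U is true.
  16. (¬S ∨ ¬T ∨ ¬R) — ¬T is true.
  17. (Q ∨ ¬T) — Q is true.
  18. (S ∨ ¬P) — S is true.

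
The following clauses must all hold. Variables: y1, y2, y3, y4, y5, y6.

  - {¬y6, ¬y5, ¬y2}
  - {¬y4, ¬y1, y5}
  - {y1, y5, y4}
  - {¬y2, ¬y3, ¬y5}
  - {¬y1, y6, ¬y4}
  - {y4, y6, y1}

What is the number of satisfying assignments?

30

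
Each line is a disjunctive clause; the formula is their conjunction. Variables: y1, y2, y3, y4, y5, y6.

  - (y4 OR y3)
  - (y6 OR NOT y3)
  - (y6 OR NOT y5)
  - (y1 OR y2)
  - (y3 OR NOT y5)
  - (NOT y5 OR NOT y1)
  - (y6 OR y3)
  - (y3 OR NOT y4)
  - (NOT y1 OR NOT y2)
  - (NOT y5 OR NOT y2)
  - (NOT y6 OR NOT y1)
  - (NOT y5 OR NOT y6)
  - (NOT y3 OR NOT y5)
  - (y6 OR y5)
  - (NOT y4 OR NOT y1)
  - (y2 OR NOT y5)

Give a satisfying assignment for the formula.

y1=False, y2=True, y3=True, y4=True, y5=False, y6=True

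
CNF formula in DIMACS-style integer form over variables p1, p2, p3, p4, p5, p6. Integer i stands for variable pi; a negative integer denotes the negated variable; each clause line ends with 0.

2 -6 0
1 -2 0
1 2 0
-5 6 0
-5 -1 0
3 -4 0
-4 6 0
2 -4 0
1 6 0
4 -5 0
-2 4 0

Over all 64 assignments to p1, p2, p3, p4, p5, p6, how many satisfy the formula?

The models are:
  p1=1 p2=0 p3=0 p4=0 p5=0 p6=0
  p1=1 p2=0 p3=1 p4=0 p5=0 p6=0
  p1=1 p2=1 p3=1 p4=1 p5=0 p6=1
That's 3 in total.

3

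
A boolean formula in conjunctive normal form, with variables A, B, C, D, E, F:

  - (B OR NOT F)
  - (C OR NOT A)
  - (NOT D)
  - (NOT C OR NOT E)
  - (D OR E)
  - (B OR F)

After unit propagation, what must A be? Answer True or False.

(NOT D) stands alone — D = False.
(E OR D) with D = False leaves only E, so E = True.
From (NOT E OR NOT C) and E = True: C = False.
(NOT A OR C) with C = False leaves only NOT A, so A = False.

False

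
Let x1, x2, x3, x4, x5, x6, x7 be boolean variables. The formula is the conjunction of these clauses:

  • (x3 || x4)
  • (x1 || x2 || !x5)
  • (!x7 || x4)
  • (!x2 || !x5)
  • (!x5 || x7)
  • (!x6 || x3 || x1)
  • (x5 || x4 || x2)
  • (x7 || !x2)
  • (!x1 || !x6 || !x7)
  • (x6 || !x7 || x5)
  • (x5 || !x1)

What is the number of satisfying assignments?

7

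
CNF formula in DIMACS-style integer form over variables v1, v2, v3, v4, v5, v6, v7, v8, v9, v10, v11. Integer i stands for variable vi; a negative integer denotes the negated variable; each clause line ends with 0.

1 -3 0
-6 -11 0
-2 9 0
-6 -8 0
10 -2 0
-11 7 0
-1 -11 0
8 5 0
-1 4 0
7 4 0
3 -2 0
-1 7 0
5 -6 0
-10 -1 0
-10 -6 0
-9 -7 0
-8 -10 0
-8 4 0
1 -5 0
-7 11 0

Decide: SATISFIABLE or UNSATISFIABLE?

SATISFIABLE

Pure literal: v2 appears only negated; assign v2 = False.
v4 occurs only positively in the remaining clauses — set v4 = True.
Try v1 = False.
  then v3 is forced to False.
  then v5 is forced to False.
  then v8 is forced to True.
  then v6 is forced to False.
  then v10 is forced to False.
For the remaining variables, v7 = False, v9 = False, v11 = False works.
Every clause has at least one true literal under this assignment.
So v1=False, v2=False, v3=False, v4=True, v5=False, v6=False, v7=False, v8=True, v9=False, v10=False, v11=False is a satisfying assignment.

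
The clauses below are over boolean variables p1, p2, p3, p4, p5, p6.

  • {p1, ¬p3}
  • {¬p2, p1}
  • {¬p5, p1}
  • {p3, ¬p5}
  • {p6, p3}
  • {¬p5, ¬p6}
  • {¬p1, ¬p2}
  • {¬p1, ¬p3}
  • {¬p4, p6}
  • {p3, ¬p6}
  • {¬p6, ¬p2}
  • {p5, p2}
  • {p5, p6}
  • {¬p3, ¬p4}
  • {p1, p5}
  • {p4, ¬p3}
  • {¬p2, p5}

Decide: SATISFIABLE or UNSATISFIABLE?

UNSATISFIABLE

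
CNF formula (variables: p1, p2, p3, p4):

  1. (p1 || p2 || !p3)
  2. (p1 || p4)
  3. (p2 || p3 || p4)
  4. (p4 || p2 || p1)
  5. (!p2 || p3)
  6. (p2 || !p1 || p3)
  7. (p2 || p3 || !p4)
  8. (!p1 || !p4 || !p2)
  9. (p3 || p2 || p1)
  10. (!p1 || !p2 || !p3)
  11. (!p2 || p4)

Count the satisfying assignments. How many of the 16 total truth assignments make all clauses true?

3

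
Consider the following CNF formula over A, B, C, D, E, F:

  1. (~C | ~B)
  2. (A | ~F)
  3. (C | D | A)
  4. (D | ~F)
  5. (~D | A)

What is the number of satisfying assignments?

Split on A, then D.
  A=T, D=T: E, F free; 3 ways for (B,C) × 2^2 = 12.
  A=T, D=F: E free; 3 ways for (B,C,F) × 2^1 = 6.
  A=F, D=T: a clause becomes empty — 0.
  A=F, D=F: remaining (B,C,E,F) ∈ {(F,T,F,F); (F,T,T,F)} — 2.
Total: 12 + 6 + 0 + 2 = 20.

20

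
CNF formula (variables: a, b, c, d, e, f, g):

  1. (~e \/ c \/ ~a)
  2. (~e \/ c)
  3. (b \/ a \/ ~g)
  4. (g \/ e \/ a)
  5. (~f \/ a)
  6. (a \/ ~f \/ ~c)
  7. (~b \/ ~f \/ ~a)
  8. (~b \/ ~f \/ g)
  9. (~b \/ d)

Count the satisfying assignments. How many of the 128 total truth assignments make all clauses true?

Case analysis on a and b:
  a=T, b=T: g free; 3 ways for (c,d,e,f) × 2^1 = 6.
  a=T, b=F: d, f, g free; 3 ways for (c,e) × 2^3 = 24.
  a=F, b=T: remaining (c,d,e,f,g) ∈ {(F,T,F,F,T); (T,T,F,F,T); (T,T,T,F,F); (T,T,T,F,T)} — 4.
  a=F, b=F: remaining (c,d,e,f,g) ∈ {(T,F,T,F,F); (T,T,T,F,F)} — 2.
Total: 6 + 24 + 4 + 2 = 36.

36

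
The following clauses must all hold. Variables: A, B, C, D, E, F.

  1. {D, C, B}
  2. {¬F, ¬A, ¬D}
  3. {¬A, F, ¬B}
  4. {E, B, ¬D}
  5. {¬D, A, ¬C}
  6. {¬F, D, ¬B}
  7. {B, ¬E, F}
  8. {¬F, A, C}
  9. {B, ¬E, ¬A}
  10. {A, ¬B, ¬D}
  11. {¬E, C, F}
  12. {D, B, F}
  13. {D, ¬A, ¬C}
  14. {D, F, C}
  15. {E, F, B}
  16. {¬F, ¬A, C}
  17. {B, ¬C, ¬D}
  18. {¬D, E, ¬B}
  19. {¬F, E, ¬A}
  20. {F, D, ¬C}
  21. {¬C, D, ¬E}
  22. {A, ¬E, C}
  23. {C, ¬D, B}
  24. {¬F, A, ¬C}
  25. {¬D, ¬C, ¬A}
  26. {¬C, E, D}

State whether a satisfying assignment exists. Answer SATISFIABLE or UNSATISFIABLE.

UNSATISFIABLE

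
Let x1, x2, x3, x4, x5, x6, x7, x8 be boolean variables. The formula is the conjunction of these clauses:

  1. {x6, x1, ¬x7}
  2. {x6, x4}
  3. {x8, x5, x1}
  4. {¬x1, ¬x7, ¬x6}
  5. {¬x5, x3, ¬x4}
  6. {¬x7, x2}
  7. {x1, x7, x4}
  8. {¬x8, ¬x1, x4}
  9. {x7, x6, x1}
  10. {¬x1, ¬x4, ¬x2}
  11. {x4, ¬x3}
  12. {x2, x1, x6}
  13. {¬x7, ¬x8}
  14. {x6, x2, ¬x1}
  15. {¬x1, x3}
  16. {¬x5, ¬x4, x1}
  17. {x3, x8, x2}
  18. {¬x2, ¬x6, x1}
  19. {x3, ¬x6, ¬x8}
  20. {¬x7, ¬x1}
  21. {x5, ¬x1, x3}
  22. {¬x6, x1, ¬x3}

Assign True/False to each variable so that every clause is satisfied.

x1 = 1, x2 = 0, x3 = 1, x4 = 1, x5 = 0, x6 = 1, x7 = 0, x8 = 1

Set x1 = True and propagate.
  then x3 is forced to True.
  then x4 is forced to True.
  then x2 is forced to False.
  then x7 is forced to False.
  then x6 is forced to True.
x5, x8 are now unconstrained; take x5 = False, x8 = True.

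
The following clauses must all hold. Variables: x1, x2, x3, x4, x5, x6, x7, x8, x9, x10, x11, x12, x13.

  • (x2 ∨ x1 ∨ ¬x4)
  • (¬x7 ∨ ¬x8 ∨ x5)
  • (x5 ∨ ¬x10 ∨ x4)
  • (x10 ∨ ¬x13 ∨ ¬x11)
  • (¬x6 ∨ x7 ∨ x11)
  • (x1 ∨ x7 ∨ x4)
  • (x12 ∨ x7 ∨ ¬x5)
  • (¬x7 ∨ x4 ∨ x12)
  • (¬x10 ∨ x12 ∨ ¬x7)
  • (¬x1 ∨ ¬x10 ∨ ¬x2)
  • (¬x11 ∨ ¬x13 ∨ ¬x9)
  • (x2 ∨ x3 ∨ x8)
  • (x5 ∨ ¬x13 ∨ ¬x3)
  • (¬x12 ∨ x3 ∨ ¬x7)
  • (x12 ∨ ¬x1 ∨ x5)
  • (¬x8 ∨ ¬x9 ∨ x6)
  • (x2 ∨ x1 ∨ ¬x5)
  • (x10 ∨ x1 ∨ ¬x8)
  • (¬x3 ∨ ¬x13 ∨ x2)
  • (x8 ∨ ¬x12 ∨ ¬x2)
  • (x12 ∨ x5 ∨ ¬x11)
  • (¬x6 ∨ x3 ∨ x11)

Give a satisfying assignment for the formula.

x1 = 1, x2 = 0, x3 = 0, x4 = 1, x5 = 0, x6 = 1, x7 = 0, x8 = 1, x9 = 1, x10 = 0, x11 = 1, x12 = 1, x13 = 0

Check each clause:
  1. (¬x4 ∨ x2 ∨ x1) — x1 is true.
  2. (¬x7 ∨ x5 ∨ ¬x8) — ¬x7 is true.
  3. (¬x10 ∨ x4 ∨ x5) — x4 is true.
  4. (x10 ∨ ¬x11 ∨ ¬x13) — ¬x13 is true.
  5. (x11 ∨ x7 ∨ ¬x6) — x11 is true.
  6. (x1 ∨ x7 ∨ x4) — x1 is true.
  7. (x7 ∨ x12 ∨ ¬x5) — ¬x5 is true.
  8. (¬x7 ∨ x4 ∨ x12) — ¬x7 is true.
  9. (¬x10 ∨ ¬x7 ∨ x12) — ¬x7 is true.
  10. (¬x1 ∨ ¬x2 ∨ ¬x10) — ¬x2 is true.
  11. (¬x13 ∨ ¬x11 ∨ ¬x9) — ¬x13 is true.
  12. (x8 ∨ x3 ∨ x2) — x8 is true.
  13. (¬x3 ∨ ¬x13 ∨ x5) — ¬x3 is true.
  14. (¬x7 ∨ x3 ∨ ¬x12) — ¬x7 is true.
  15. (x12 ∨ x5 ∨ ¬x1) — x12 is true.
  16. (¬x8 ∨ ¬x9 ∨ x6) — x6 is true.
  17. (¬x5 ∨ x1 ∨ x2) — x1 is true.
  18. (x10 ∨ x1 ∨ ¬x8) — x1 is true.
  19. (¬x13 ∨ ¬x3 ∨ x2) — ¬x13 is true.
  20. (¬x12 ∨ ¬x2 ∨ x8) — x8 is true.
  21. (¬x11 ∨ x12 ∨ x5) — x12 is true.
  22. (x3 ∨ ¬x6 ∨ x11) — x11 is true.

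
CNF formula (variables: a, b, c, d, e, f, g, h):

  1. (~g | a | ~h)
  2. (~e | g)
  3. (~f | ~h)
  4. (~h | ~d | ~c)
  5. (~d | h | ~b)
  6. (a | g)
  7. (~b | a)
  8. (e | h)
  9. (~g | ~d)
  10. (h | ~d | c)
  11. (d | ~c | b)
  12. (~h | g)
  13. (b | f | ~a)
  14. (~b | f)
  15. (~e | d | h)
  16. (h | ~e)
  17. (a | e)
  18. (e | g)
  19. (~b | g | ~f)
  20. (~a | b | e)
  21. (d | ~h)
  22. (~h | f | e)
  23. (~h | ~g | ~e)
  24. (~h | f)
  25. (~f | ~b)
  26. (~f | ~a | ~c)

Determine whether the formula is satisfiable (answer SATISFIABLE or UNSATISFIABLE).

UNSATISFIABLE

h = True:
  propagation gives f=False; an empty clause results — contradiction.
h = False:
  propagation gives e=True; an empty clause results — contradiction.
Every branch closes, so no satisfying assignment exists.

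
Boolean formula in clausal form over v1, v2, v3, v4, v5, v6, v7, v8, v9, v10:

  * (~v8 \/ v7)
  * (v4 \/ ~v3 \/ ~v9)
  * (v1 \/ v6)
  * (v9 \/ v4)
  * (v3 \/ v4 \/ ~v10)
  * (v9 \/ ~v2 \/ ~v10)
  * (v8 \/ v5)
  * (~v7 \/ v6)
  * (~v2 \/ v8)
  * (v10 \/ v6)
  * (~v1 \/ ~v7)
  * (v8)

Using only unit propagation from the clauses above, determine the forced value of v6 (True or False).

Unit clause (v8) sets v8 = True.
(v7 \/ ~v8): since v8 = True, the clause reduces to (v7). v7 = True.
From (~v7 \/ v6) and v7 = True: v6 = True.

True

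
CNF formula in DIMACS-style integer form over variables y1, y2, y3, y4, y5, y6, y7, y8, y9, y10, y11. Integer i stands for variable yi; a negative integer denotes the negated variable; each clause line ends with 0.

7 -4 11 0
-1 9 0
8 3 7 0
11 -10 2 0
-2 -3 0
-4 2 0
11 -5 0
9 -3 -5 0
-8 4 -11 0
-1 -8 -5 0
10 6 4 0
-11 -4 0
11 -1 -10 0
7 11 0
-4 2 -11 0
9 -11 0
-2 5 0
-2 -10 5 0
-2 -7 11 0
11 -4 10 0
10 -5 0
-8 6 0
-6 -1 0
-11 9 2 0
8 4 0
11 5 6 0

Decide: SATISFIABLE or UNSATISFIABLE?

SATISFIABLE

y1 occurs only negated in the remaining clauses — set y1 = False.
y9 occurs only positively in the remaining clauses — set y9 = True.
Branch on y2: take y2 = False.
  then y4 is forced to False.
  then y8 is forced to True.
  then y11 is forced to False.
  then y10 is forced to False.
  then y5 is forced to False.
  then y6 is forced to True.
  then y7 is forced to True.
y3 is now unconstrained; take y3 = False.
Every clause has at least one true literal under this assignment.
So y1=F, y2=F, y3=F, y4=F, y5=F, y6=T, y7=T, y8=T, y9=T, y10=F, y11=F is a satisfying assignment.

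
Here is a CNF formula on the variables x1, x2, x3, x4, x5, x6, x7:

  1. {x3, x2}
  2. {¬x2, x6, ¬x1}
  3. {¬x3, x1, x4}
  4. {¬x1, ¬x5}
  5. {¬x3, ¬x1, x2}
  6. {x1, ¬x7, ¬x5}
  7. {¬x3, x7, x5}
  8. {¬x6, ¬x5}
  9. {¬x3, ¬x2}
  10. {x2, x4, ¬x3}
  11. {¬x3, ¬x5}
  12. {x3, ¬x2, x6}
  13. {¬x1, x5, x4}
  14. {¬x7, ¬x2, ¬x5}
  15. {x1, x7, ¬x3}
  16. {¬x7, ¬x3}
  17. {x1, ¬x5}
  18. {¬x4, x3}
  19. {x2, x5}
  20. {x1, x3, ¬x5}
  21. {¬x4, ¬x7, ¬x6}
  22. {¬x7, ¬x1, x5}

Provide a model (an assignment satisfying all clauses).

Set x1 = False and propagate.
  then x5 is forced to False.
  then x2 is forced to True.
  then x3 is forced to False.
  then x6 is forced to True.
  then x4 is forced to False.
x7 is now unconstrained; take x7 = True.
Every clause has at least one true literal under this assignment.

x1=False, x2=True, x3=False, x4=False, x5=False, x6=True, x7=True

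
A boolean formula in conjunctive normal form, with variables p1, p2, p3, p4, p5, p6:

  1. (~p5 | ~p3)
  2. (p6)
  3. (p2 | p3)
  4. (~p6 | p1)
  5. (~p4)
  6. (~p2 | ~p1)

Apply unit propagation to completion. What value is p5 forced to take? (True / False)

Unit clause (p6) sets p6 = True.
In (p1 | ~p6), ~p6 is now false; p1 must hold, so p1 = True.
(~p4) stands alone — p4 = False.
From (~p1 | ~p2) and p1 = True: p2 = False.
(p2 | p3): since p2 = False, the clause reduces to (p3). p3 = True.
In (~p5 | ~p3), ~p3 is now false; ~p5 must hold, so p5 = False.

False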